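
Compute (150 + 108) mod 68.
54

Reduce the summands first: 150 ≡ 14, 108 ≡ 40 (mod 68), so 150 + 108 ≡ 14 + 40 (mod 68). 14 + 40 = 54; 54 = 0·68 + 54, so (150 + 108) mod 68 = 54.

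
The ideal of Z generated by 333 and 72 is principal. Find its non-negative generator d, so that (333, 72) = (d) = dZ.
(333, 72) = (9); d = 9

In the PID Z, (a, b) is generated by gcd(a, b). Compute gcd(333, 72) with the extended Euclidean algorithm, tracking rows (r, s, t) with s·333 + t·72 = r:
  row A: (333, 1, 0)   [1·333 + 0·72 = 333]
  row B: (72, 0, 1)   [0·333 + 1·72 = 72]
  333 = 4·72 + 45   → row C = row A − 4·row B = (45, 1, −4)   [check: 1·333 − 4·72 = 45]
  72 = 1·45 + 27   → row D = row B − 1·row C = (27, −1, 5)   [check: −1·333 + 5·72 = 27]
  45 = 1·27 + 18   → row E = row C − 1·row D = (18, 2, −9)   [check: 2·333 − 9·72 = 18]
  27 = 1·18 + 9   → row F = row D − 1·row E = (9, −3, 14)   [check: −3·333 + 14·72 = 9]
  18 = 2·9 + 0   → remainder 0, stop. gcd = 9 (last nonzero row F).
So gcd(333, 72) = 9, with Bézout identity −3·333 + 14·72 = 9. Containment (⊇): the Bézout identity exhibits 9 as an element of (333, 72), giving (9) ⊆ (333, 72). Containment (⊆): since 9 | 333 and 9 | 72 (333 = 9·37, 72 = 9·8), every Z-linear combination of 333 and 72 is divisible by 9, so (333, 72) ⊆ (9). Therefore (333, 72) = (9), d = 9.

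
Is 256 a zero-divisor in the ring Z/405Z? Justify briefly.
NO

gcd(256, 405) = 1, so 256 is a unit in Z/405Z (it has a multiplicative inverse). A unit cannot be a zero-divisor: if 256·b ≡ 0 then multiplying both sides by 256^(−1) gives b ≡ 0. So 256 is not a zero-divisor.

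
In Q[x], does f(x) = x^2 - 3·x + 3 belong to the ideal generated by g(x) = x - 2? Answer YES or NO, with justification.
In Q[x] the ideal (g) consists of all multiples of g, so f ∈ (g) iff g | f, i.e. iff the remainder of f on division by g is 0. Divide f by g (g is monic, so eliminate the leading term of the running remainder at each step):
  leading term x^2: subtract (x)·g(x) = x^2 - 2·x, leaving 3 - x
  leading term -x: subtract (-1)·g(x) = 2 - x, leaving 1
The remainder r(x) = 1 ≠ 0 (and deg r < deg g), so g ∤ f, i.e. f ∉ (g).

Final answer: NO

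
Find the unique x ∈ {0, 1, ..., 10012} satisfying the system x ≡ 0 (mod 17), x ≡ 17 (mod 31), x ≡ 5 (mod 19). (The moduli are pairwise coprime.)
The moduli 17, 31, 19 are pairwise coprime, so by the CRT there is a unique solution mod 17·31·19 = 10013.
Solve by successive substitution. Start with x ≡ 0 (mod 17).
  Combine with x ≡ 17 (mod 31): write x = 17·t and require 17·t ≡ 17 (mod 31). Since 17^(−1) ≡ 11 (mod 31), t ≡ 11·17 ≡ 1 (mod 31). So x ≡ 17·1 = 17 (mod 527).
  Combine with x ≡ 5 (mod 19): write x = 17 + 527·t and require 17 + 527·t ≡ 5 (mod 19), i.e. 527·t ≡ 5 − 17 ≡ 7 (mod 19). Since 527^(−1) ≡ 15 (mod 19) (527 ≡ 14 (mod 19)), t ≡ 15·7 ≡ 10 (mod 19). So x ≡ 17 + 527·10 = 5287 (mod 10013).
Unique solution in [0, 10013): x = 5287.

Final answer: x ≡ 5287 (mod 10013); the representative in [0, 10013) is 5287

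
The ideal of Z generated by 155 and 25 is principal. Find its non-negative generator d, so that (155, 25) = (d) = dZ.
(155, 25) = (5); d = 5

In the PID Z, (a, b) is generated by gcd(a, b). Compute gcd(155, 25) with the extended Euclidean algorithm, tracking rows (r, s, t) with s·155 + t·25 = r:
  row A: (155, 1, 0)   [1·155 + 0·25 = 155]
  row B: (25, 0, 1)   [0·155 + 1·25 = 25]
  155 = 6·25 + 5   → row C = row A − 6·row B = (5, 1, −6)   [check: 1·155 − 6·25 = 5]
  25 = 5·5 + 0   → remainder 0, stop. gcd = 5 (last nonzero row C).
So gcd(155, 25) = 5, with Bézout identity 1·155 − 6·25 = 5. Containment (⊇): the Bézout identity exhibits 5 as an element of (155, 25), giving (5) ⊆ (155, 25). Containment (⊆): since 5 | 155 and 5 | 25 (155 = 5·31, 25 = 5·5), every Z-linear combination of 155 and 25 is divisible by 5, so (155, 25) ⊆ (5). Therefore (155, 25) = (5), d = 5.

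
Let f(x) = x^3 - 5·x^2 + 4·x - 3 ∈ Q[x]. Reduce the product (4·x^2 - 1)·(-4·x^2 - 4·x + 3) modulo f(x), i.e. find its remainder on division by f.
First multiply in Q[x] without reducing: a · b = -16·x^4 - 16·x^3 + 16·x^2 + 4·x - 3. Now divide by f(x) = x^3 - 5·x^2 + 4·x - 3, eliminating the leading term at each step:
  leading term -16·x^4: subtract (-16·x)·f(x) = -16·x^4 + 80·x^3 - 64·x^2 + 48·x, leaving -96·x^3 + 80·x^2 - 44·x - 3
  leading term -96·x^3: subtract (-96)·f(x) = -96·x^3 + 480·x^2 - 384·x + 288, leaving -400·x^2 + 340·x - 291
The degree is now < 3, so this is the remainder. Hence a · b ≡ -400·x^2 + 340·x - 291 in Q[x]/(f).

Final answer: a · b ≡ -400·x^2 + 340·x - 291 (mod f(x))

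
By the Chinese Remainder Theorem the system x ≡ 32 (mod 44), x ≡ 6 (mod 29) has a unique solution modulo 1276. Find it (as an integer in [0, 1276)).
The moduli 44, 29 are pairwise coprime, so by the CRT there is a unique solution mod 44·29 = 1276.
Solve by successive substitution. Start with x ≡ 32 (mod 44).
  Combine with x ≡ 6 (mod 29): write x = 32 + 44·t and require 32 + 44·t ≡ 6 (mod 29), i.e. 44·t ≡ 6 − 32 ≡ 3 (mod 29). Since 44^(−1) ≡ 2 (mod 29) (44 ≡ 15 (mod 29)), t ≡ 2·3 ≡ 6 (mod 29). So x ≡ 32 + 44·6 = 296 (mod 1276).
Unique solution in [0, 1276): x = 296.

Final answer: x ≡ 296 (mod 1276); the representative in [0, 1276) is 296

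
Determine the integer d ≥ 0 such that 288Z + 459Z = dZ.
In the PID Z, (a, b) is generated by gcd(a, b). Compute gcd(459, 288) with the extended Euclidean algorithm, tracking rows (r, s, t) with s·459 + t·288 = r:
  row A: (459, 1, 0)   [1·459 + 0·288 = 459]
  row B: (288, 0, 1)   [0·459 + 1·288 = 288]
  459 = 1·288 + 171   → row C = row A − 1·row B = (171, 1, −1)   [check: 1·459 − 1·288 = 171]
  288 = 1·171 + 117   → row D = row B − 1·row C = (117, −1, 2)   [check: −1·459 + 2·288 = 117]
  171 = 1·117 + 54   → row E = row C − 1·row D = (54, 2, −3)   [check: 2·459 − 3·288 = 54]
  117 = 2·54 + 9   → row F = row D − 2·row E = (9, −5, 8)   [check: −5·459 + 8·288 = 9]
  54 = 6·9 + 0   → remainder 0, stop. gcd = 9 (last nonzero row F).
So gcd(288, 459) = 9, with Bézout identity −5·459 + 8·288 = 9. Containment (⊇): the Bézout identity exhibits 9 as an element of (288, 459), giving (9) ⊆ (288, 459). Containment (⊆): since 9 | 288 and 9 | 459 (288 = 9·32, 459 = 9·51), every Z-linear combination of 288 and 459 is divisible by 9, so (288, 459) ⊆ (9). Therefore (288, 459) = (9), d = 9.

Final answer: (288, 459) = (9); d = 9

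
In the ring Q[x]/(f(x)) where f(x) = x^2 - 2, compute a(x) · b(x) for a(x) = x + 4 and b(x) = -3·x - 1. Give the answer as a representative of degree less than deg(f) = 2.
a · b ≡ -13·x - 10 (mod f(x))

First multiply in Q[x] without reducing: a · b = -3·x^2 - 13·x - 4. Now divide by f(x) = x^2 - 2, eliminating the leading term at each step:
  leading term -3·x^2: subtract (-3)·f(x) = 6 - 3·x^2, leaving -13·x - 10
The degree is now < 2, so this is the remainder. Hence a · b ≡ -13·x - 10 in Q[x]/(f).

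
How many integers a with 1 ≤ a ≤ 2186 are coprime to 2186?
The number of a ∈ {1, ..., 2186} with gcd(a, 2186) = 1 is by definition Euler's totient φ(2186). φ is multiplicative, with φ(p^e) = p^e − p^(e−1). Factorise 2186 = 2 · 1093. Then
  φ(2186) = (2 − 1) · (1093 − 1) = 1 · 1092 = 1092.
So there are 1092 such integers.

Final answer: 1092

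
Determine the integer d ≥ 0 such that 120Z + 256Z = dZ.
In the PID Z, (a, b) is generated by gcd(a, b). Compute gcd(256, 120) with the extended Euclidean algorithm, tracking rows (r, s, t) with s·256 + t·120 = r:
  row A: (256, 1, 0)   [1·256 + 0·120 = 256]
  row B: (120, 0, 1)   [0·256 + 1·120 = 120]
  256 = 2·120 + 16   → row C = row A − 2·row B = (16, 1, −2)   [check: 1·256 − 2·120 = 16]
  120 = 7·16 + 8   → row D = row B − 7·row C = (8, −7, 15)   [check: −7·256 + 15·120 = 8]
  16 = 2·8 + 0   → remainder 0, stop. gcd = 8 (last nonzero row D).
So gcd(120, 256) = 8, with Bézout identity −7·256 + 15·120 = 8. Containment (⊇): the Bézout identity exhibits 8 as an element of (120, 256), giving (8) ⊆ (120, 256). Containment (⊆): since 8 | 120 and 8 | 256 (120 = 8·15, 256 = 8·32), every Z-linear combination of 120 and 256 is divisible by 8, so (120, 256) ⊆ (8). Therefore (120, 256) = (8), d = 8.

Final answer: (120, 256) = (8); d = 8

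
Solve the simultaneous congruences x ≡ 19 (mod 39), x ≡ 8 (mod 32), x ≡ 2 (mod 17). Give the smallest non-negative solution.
The moduli 39, 32, 17 are pairwise coprime, so by the CRT there is a unique solution mod 39·32·17 = 21216.
Solve by successive substitution. Start with x ≡ 19 (mod 39).
  Combine with x ≡ 8 (mod 32): write x = 19 + 39·t and require 19 + 39·t ≡ 8 (mod 32), i.e. 39·t ≡ 8 − 19 ≡ 21 (mod 32). Since 39^(−1) ≡ 23 (mod 32) (39 ≡ 7 (mod 32)), t ≡ 23·21 ≡ 3 (mod 32). So x ≡ 19 + 39·3 = 136 (mod 1248).
  Combine with x ≡ 2 (mod 17): write x = 136 + 1248·t and require 136 + 1248·t ≡ 2 (mod 17), i.e. 1248·t ≡ 2 − 136 ≡ 2 (mod 17). Since 1248^(−1) ≡ 5 (mod 17) (1248 ≡ 7 (mod 17)), t ≡ 5·2 ≡ 10 (mod 17). So x ≡ 136 + 1248·10 = 12616 (mod 21216).
Unique solution in [0, 21216): x = 12616.

Final answer: x ≡ 12616 (mod 21216); the representative in [0, 21216) is 12616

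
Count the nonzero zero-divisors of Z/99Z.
In Z/99Z each nonzero element is either a unit (gcd with 99 is 1) or a zero-divisor (gcd > 1). The number of units is φ(99): factorise 99 = 3^2 · 11, so φ(99) = (3^2 − 3^1) · (11 − 1) = 6 · 10 = 60. The nonzero elements number 99 − 1 = 98. Hence the nonzero zero-divisors number 98 − 60 = 38.

Final answer: Z/99Z has 38 nonzero zero-divisors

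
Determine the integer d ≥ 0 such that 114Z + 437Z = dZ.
In the PID Z, (a, b) is generated by gcd(a, b). Compute gcd(437, 114) with the extended Euclidean algorithm, tracking rows (r, s, t) with s·437 + t·114 = r:
  row A: (437, 1, 0)   [1·437 + 0·114 = 437]
  row B: (114, 0, 1)   [0·437 + 1·114 = 114]
  437 = 3·114 + 95   → row C = row A − 3·row B = (95, 1, −3)   [check: 1·437 − 3·114 = 95]
  114 = 1·95 + 19   → row D = row B − 1·row C = (19, −1, 4)   [check: −1·437 + 4·114 = 19]
  95 = 5·19 + 0   → remainder 0, stop. gcd = 19 (last nonzero row D).
So gcd(114, 437) = 19, with Bézout identity −1·437 + 4·114 = 19. Containment (⊇): the Bézout identity exhibits 19 as an element of (114, 437), giving (19) ⊆ (114, 437). Containment (⊆): since 19 | 114 and 19 | 437 (114 = 19·6, 437 = 19·23), every Z-linear combination of 114 and 437 is divisible by 19, so (114, 437) ⊆ (19). Therefore (114, 437) = (19), d = 19.

Final answer: (114, 437) = (19); d = 19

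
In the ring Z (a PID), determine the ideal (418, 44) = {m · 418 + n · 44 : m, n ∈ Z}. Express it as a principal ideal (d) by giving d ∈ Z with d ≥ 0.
In the PID Z, (a, b) is generated by gcd(a, b). Compute gcd(418, 44) with the extended Euclidean algorithm, tracking rows (r, s, t) with s·418 + t·44 = r:
  row A: (418, 1, 0)   [1·418 + 0·44 = 418]
  row B: (44, 0, 1)   [0·418 + 1·44 = 44]
  418 = 9·44 + 22   → row C = row A − 9·row B = (22, 1, −9)   [check: 1·418 − 9·44 = 22]
  44 = 2·22 + 0   → remainder 0, stop. gcd = 22 (last nonzero row C).
So gcd(418, 44) = 22, with Bézout identity 1·418 − 9·44 = 22. Containment (⊇): the Bézout identity exhibits 22 as an element of (418, 44), giving (22) ⊆ (418, 44). Containment (⊆): since 22 | 418 and 22 | 44 (418 = 22·19, 44 = 22·2), every Z-linear combination of 418 and 44 is divisible by 22, so (418, 44) ⊆ (22). Therefore (418, 44) = (22), d = 22.

Final answer: (418, 44) = (22); d = 22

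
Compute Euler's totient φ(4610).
φ(4610) = 1840

φ is multiplicative, with φ(p^e) = p^e − p^(e−1). Factorise 4610 = 2 · 5 · 461. Then
  φ(4610) = (2 − 1) · (5 − 1) · (461 − 1) = 1 · 4 · 460 = 1840.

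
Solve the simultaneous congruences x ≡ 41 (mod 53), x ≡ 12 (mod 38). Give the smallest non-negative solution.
x ≡ 1684 (mod 2014); the representative in [0, 2014) is 1684

The moduli 53, 38 are pairwise coprime, so by the CRT there is a unique solution mod 53·38 = 2014.
Solve by successive substitution. Start with x ≡ 41 (mod 53).
  Combine with x ≡ 12 (mod 38): write x = 41 + 53·t and require 41 + 53·t ≡ 12 (mod 38), i.e. 53·t ≡ 12 − 41 ≡ 9 (mod 38). Since 53^(−1) ≡ 33 (mod 38) (53 ≡ 15 (mod 38)), t ≡ 33·9 ≡ 31 (mod 38). So x ≡ 41 + 53·31 = 1684 (mod 2014).
Unique solution in [0, 2014): x = 1684.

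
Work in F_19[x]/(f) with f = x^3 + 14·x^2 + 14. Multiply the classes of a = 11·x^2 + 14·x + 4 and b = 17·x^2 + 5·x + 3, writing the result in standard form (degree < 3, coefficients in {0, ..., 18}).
Multiply as integer polynomials: a · b = 187·x^4 + 293·x^3 + 171·x^2 + 62·x + 12. Reducing coefficients mod 19: a · b ≡ 16·x^4 + 8·x^3 + 5·x + 12. Now divide by f(x) = x^3 + 14·x^2 + 14 in F_19[x], eliminating the leading term at each step:
  leading term 16·x^4: subtract (16·x)·f(x) = 16·x^4 + 15·x^3 + 15·x, leaving 12·x^3 + 9·x + 12 (coefficients mod 19)
  leading term 12·x^3: subtract (12)·f(x) = 12·x^3 + 16·x^2 + 16, leaving 3·x^2 + 9·x + 15 (coefficients mod 19)
The degree is now < 3, so this is the remainder. Hence a · b ≡ 3·x^2 + 9·x + 15 in F_19[x]/(f).

Final answer: a · b ≡ 3·x^2 + 9·x + 15 (mod f(x))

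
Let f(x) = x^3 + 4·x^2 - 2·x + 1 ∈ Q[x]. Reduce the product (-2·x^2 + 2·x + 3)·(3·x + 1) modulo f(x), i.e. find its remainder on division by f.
a · b ≡ 28·x^2 - x + 9 (mod f(x))

First multiply in Q[x] without reducing: a · b = -6·x^3 + 4·x^2 + 11·x + 3. Now divide by f(x) = x^3 + 4·x^2 - 2·x + 1, eliminating the leading term at each step:
  leading term -6·x^3: subtract (-6)·f(x) = -6·x^3 - 24·x^2 + 12·x - 6, leaving 28·x^2 - x + 9
The degree is now < 3, so this is the remainder. Hence a · b ≡ 28·x^2 - x + 9 in Q[x]/(f).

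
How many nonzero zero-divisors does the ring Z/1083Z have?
In Z/1083Z each nonzero element is either a unit (gcd with 1083 is 1) or a zero-divisor (gcd > 1). The number of units is φ(1083): factorise 1083 = 3 · 19^2, so φ(1083) = (3 − 1) · (19^2 − 19^1) = 2 · 342 = 684. The nonzero elements number 1083 − 1 = 1082. Hence the nonzero zero-divisors number 1082 − 684 = 398.

Final answer: Z/1083Z has 398 nonzero zero-divisors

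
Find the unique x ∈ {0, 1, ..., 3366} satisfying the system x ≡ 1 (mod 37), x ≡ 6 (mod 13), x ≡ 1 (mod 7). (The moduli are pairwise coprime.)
x ≡ 2073 (mod 3367); the representative in [0, 3367) is 2073

The moduli 37, 13, 7 are pairwise coprime, so by the CRT there is a unique solution mod 37·13·7 = 3367.
Solve by successive substitution. Start with x ≡ 1 (mod 37).
  Combine with x ≡ 6 (mod 13): write x = 1 + 37·t and require 1 + 37·t ≡ 6 (mod 13), i.e. 37·t ≡ 6 − 1 ≡ 5 (mod 13). Since 37^(−1) ≡ 6 (mod 13) (37 ≡ 11 (mod 13)), t ≡ 6·5 ≡ 4 (mod 13). So x ≡ 1 + 37·4 = 149 (mod 481).
  Combine with x ≡ 1 (mod 7): write x = 149 + 481·t and require 149 + 481·t ≡ 1 (mod 7), i.e. 481·t ≡ 1 − 149 ≡ 6 (mod 7). Since 481^(−1) ≡ 3 (mod 7) (481 ≡ 5 (mod 7)), t ≡ 3·6 ≡ 4 (mod 7). So x ≡ 149 + 481·4 = 2073 (mod 3367).
Unique solution in [0, 3367): x = 2073.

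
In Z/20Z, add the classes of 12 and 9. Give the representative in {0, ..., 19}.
1

Both summands are already reduced mod 20. 12 + 9 = 21; 21 = 1·20 + 1, so (12 + 9) mod 20 = 1.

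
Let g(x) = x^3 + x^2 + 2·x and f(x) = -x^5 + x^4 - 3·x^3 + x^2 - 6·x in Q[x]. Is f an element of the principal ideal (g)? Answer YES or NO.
YES

In Q[x] the ideal (g) consists of all multiples of g, so f ∈ (g) iff g | f, i.e. iff the remainder of f on division by g is 0. Divide f by g (g is monic, so eliminate the leading term of the running remainder at each step):
  leading term -x^5: subtract (-x^2)·g(x) = -x^5 - x^4 - 2·x^3, leaving 2·x^4 - x^3 + x^2 - 6·x
  leading term 2·x^4: subtract (2·x)·g(x) = 2·x^4 + 2·x^3 + 4·x^2, leaving -3·x^3 - 3·x^2 - 6·x
  leading term -3·x^3: subtract (-3)·g(x) = -3·x^3 - 3·x^2 - 6·x, leaving 0
The remainder is 0, so f(x) = g(x) · h(x) with h(x) = -x^2 + 2·x - 3. Hence g | f, i.e. f ∈ (g).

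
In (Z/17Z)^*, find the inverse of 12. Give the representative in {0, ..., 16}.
12^(−1) ≡ 10 (mod 17)

Apply the extended Euclidean algorithm to (17, 12), tracking rows (r, s, t) with s·17 + t·12 = r. Each division r_prev = q·r_cur + r_new produces the new row as (previous row) − q·(current row):
  row A: (17, 1, 0)   [1·17 + 0·12 = 17]
  row B: (12, 0, 1)   [0·17 + 1·12 = 12]
  17 = 1·12 + 5   → row C = row A − 1·row B = (5, 1, −1)   [check: 1·17 − 1·12 = 5]
  12 = 2·5 + 2   → row D = row B − 2·row C = (2, −2, 3)   [check: −2·17 + 3·12 = 2]
  5 = 2·2 + 1   → row E = row C − 2·row D = (1, 5, −7)   [check: 5·17 − 7·12 = 1]
  2 = 2·1 + 0   → remainder 0, stop. gcd = 1 (last nonzero row E).
The gcd is 1, so 12 is invertible mod 17. The last nonzero row gives 5·17 − 7·12 = 1, so t = −7. So 12^(−1) ≡ −7 ≡ 10 (mod 17). Verify: 12 · 10 = 120 ≡ 1 (mod 17). ✓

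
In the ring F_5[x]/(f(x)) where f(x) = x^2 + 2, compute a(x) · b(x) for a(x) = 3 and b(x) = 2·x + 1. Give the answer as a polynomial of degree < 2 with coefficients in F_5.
Multiply as integer polynomials: a · b = 6·x + 3. Reducing coefficients mod 5: a · b ≡ x + 3. This already has degree < 2, so no reduction by f is needed. Hence a · b ≡ x + 3 in F_5[x]/(f).

Final answer: a · b ≡ x + 3 (mod f(x))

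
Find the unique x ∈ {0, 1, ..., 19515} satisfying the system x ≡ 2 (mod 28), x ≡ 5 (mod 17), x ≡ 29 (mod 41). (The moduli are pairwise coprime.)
x ≡ 9746 (mod 19516); the representative in [0, 19516) is 9746

The moduli 28, 17, 41 are pairwise coprime, so by the CRT there is a unique solution mod 28·17·41 = 19516.
Solve by successive substitution. Start with x ≡ 2 (mod 28).
  Combine with x ≡ 5 (mod 17): write x = 2 + 28·t and require 2 + 28·t ≡ 5 (mod 17), i.e. 28·t ≡ 5 − 2 ≡ 3 (mod 17). Since 28^(−1) ≡ 14 (mod 17) (28 ≡ 11 (mod 17)), t ≡ 14·3 ≡ 8 (mod 17). So x ≡ 2 + 28·8 = 226 (mod 476).
  Combine with x ≡ 29 (mod 41): write x = 226 + 476·t and require 226 + 476·t ≡ 29 (mod 41), i.e. 476·t ≡ 29 − 226 ≡ 8 (mod 41). Since 476^(−1) ≡ 23 (mod 41) (476 ≡ 25 (mod 41)), t ≡ 23·8 ≡ 20 (mod 41). So x ≡ 226 + 476·20 = 9746 (mod 19516).
Unique solution in [0, 19516): x = 9746.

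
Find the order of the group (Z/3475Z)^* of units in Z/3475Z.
|(Z/3475Z)^*| = 2760

(Z/3475Z)^* consists of the classes a with gcd(a, 3475) = 1, so its order is φ(3475). φ is multiplicative, with φ(p^e) = p^e − p^(e−1). Factorise 3475 = 5^2 · 139. Then
  φ(3475) = (5^2 − 5^1) · (139 − 1) = 20 · 138 = 2760.
Thus |(Z/3475Z)^*| = 2760.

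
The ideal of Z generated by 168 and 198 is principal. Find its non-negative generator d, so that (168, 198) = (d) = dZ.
(168, 198) = (6); d = 6

In the PID Z, (a, b) is generated by gcd(a, b). Compute gcd(198, 168) with the extended Euclidean algorithm, tracking rows (r, s, t) with s·198 + t·168 = r:
  row A: (198, 1, 0)   [1·198 + 0·168 = 198]
  row B: (168, 0, 1)   [0·198 + 1·168 = 168]
  198 = 1·168 + 30   → row C = row A − 1·row B = (30, 1, −1)   [check: 1·198 − 1·168 = 30]
  168 = 5·30 + 18   → row D = row B − 5·row C = (18, −5, 6)   [check: −5·198 + 6·168 = 18]
  30 = 1·18 + 12   → row E = row C − 1·row D = (12, 6, −7)   [check: 6·198 − 7·168 = 12]
  18 = 1·12 + 6   → row F = row D − 1·row E = (6, −11, 13)   [check: −11·198 + 13·168 = 6]
  12 = 2·6 + 0   → remainder 0, stop. gcd = 6 (last nonzero row F).
So gcd(168, 198) = 6, with Bézout identity −11·198 + 13·168 = 6. Containment (⊇): the Bézout identity exhibits 6 as an element of (168, 198), giving (6) ⊆ (168, 198). Containment (⊆): since 6 | 168 and 6 | 198 (168 = 6·28, 198 = 6·33), every Z-linear combination of 168 and 198 is divisible by 6, so (168, 198) ⊆ (6). Therefore (168, 198) = (6), d = 6.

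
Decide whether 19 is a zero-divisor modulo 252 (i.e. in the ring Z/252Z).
NO

gcd(19, 252) = 1, so 19 is a unit in Z/252Z (it has a multiplicative inverse). A unit cannot be a zero-divisor: if 19·b ≡ 0 then multiplying both sides by 19^(−1) gives b ≡ 0. So 19 is not a zero-divisor.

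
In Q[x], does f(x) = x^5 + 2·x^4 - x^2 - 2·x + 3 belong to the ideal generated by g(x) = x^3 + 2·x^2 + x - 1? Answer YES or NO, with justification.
NO

In Q[x] the ideal (g) consists of all multiples of g, so f ∈ (g) iff g | f, i.e. iff the remainder of f on division by g is 0. Divide f by g (g is monic, so eliminate the leading term of the running remainder at each step):
  leading term x^5: subtract (x^2)·g(x) = x^5 + 2·x^4 + x^3 - x^2, leaving -x^3 - 2·x + 3
  leading term -x^3: subtract (-1)·g(x) = -x^3 - 2·x^2 - x + 1, leaving 2·x^2 - x + 2
The remainder r(x) = 2·x^2 - x + 2 ≠ 0 (and deg r < deg g), so g ∤ f, i.e. f ∉ (g).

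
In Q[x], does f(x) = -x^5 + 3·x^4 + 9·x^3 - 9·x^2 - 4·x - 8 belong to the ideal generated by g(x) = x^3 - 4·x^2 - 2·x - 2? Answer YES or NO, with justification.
In Q[x] the ideal (g) consists of all multiples of g, so f ∈ (g) iff g | f, i.e. iff the remainder of f on division by g is 0. Divide f by g (g is monic, so eliminate the leading term of the running remainder at each step):
  leading term -x^5: subtract (-x^2)·g(x) = -x^5 + 4·x^4 + 2·x^3 + 2·x^2, leaving -x^4 + 7·x^3 - 11·x^2 - 4·x - 8
  leading term -x^4: subtract (-x)·g(x) = -x^4 + 4·x^3 + 2·x^2 + 2·x, leaving 3·x^3 - 13·x^2 - 6·x - 8
  leading term 3·x^3: subtract (3)·g(x) = 3·x^3 - 12·x^2 - 6·x - 6, leaving -x^2 - 2
The remainder r(x) = -x^2 - 2 ≠ 0 (and deg r < deg g), so g ∤ f, i.e. f ∉ (g).

Final answer: NO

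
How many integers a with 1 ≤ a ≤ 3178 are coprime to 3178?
1356

The number of a ∈ {1, ..., 3178} with gcd(a, 3178) = 1 is by definition Euler's totient φ(3178). φ is multiplicative, with φ(p^e) = p^e − p^(e−1). Factorise 3178 = 2 · 7 · 227. Then
  φ(3178) = (2 − 1) · (7 − 1) · (227 − 1) = 1 · 6 · 226 = 1356.
So there are 1356 such integers.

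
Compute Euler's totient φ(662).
φ is multiplicative, with φ(p^e) = p^e − p^(e−1). Factorise 662 = 2 · 331. Then
  φ(662) = (2 − 1) · (331 − 1) = 1 · 330 = 330.

Final answer: φ(662) = 330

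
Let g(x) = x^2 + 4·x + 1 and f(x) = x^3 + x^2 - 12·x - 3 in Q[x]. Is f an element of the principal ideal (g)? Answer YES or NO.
NO

In Q[x] the ideal (g) consists of all multiples of g, so f ∈ (g) iff g | f, i.e. iff the remainder of f on division by g is 0. Divide f by g (g is monic, so eliminate the leading term of the running remainder at each step):
  leading term x^3: subtract (x)·g(x) = x^3 + 4·x^2 + x, leaving -3·x^2 - 13·x - 3
  leading term -3·x^2: subtract (-3)·g(x) = -3·x^2 - 12·x - 3, leaving -x
The remainder r(x) = -x ≠ 0 (and deg r < deg g), so g ∤ f, i.e. f ∉ (g).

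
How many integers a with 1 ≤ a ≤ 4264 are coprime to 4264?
1920

The number of a ∈ {1, ..., 4264} with gcd(a, 4264) = 1 is by definition Euler's totient φ(4264). φ is multiplicative, with φ(p^e) = p^e − p^(e−1). Factorise 4264 = 2^3 · 13 · 41. Then
  φ(4264) = (2^3 − 2^2) · (13 − 1) · (41 − 1) = 4 · 12 · 40 = 1920.
So there are 1920 such integers.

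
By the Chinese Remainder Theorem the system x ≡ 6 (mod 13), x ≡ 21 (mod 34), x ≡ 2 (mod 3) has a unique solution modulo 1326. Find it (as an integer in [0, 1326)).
x ≡ 1007 (mod 1326); the representative in [0, 1326) is 1007

The moduli 13, 34, 3 are pairwise coprime, so by the CRT there is a unique solution mod 13·34·3 = 1326.
Solve by successive substitution. Start with x ≡ 6 (mod 13).
  Combine with x ≡ 21 (mod 34): write x = 6 + 13·t and require 6 + 13·t ≡ 21 (mod 34), i.e. 13·t ≡ 21 − 6 ≡ 15 (mod 34). Since 13^(−1) ≡ 21 (mod 34), t ≡ 21·15 ≡ 9 (mod 34). So x ≡ 6 + 13·9 = 123 (mod 442).
  Combine with x ≡ 2 (mod 3): write x = 123 + 442·t and require 123 + 442·t ≡ 2 (mod 3), i.e. 442·t ≡ 2 − 123 ≡ 2 (mod 3). Since 442^(−1) ≡ 1 (mod 3) (442 ≡ 1 (mod 3)), t ≡ 1·2 ≡ 2 (mod 3). So x ≡ 123 + 442·2 = 1007 (mod 1326).
Unique solution in [0, 1326): x = 1007.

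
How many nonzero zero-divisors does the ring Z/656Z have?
In Z/656Z each nonzero element is either a unit (gcd with 656 is 1) or a zero-divisor (gcd > 1). The number of units is φ(656): factorise 656 = 2^4 · 41, so φ(656) = (2^4 − 2^3) · (41 − 1) = 8 · 40 = 320. The nonzero elements number 656 − 1 = 655. Hence the nonzero zero-divisors number 655 − 320 = 335.

Final answer: Z/656Z has 335 nonzero zero-divisors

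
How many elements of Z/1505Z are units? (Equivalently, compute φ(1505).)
An element a ∈ Z/1505Z is a unit iff gcd(a, 1505) = 1, so the number of units is φ(1505). φ is multiplicative, with φ(p^e) = p^e − p^(e−1). Factorise 1505 = 5 · 7 · 43. Then
  φ(1505) = (5 − 1) · (7 − 1) · (43 − 1) = 4 · 6 · 42 = 1008.

Final answer: Z/1505Z has φ(1505) = 1008 units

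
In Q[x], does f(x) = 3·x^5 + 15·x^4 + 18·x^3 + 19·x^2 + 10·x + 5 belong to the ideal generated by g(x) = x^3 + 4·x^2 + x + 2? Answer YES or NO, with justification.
NO

In Q[x] the ideal (g) consists of all multiples of g, so f ∈ (g) iff g | f, i.e. iff the remainder of f on division by g is 0. Divide f by g (g is monic, so eliminate the leading term of the running remainder at each step):
  leading term 3·x^5: subtract (3·x^2)·g(x) = 3·x^5 + 12·x^4 + 3·x^3 + 6·x^2, leaving 3·x^4 + 15·x^3 + 13·x^2 + 10·x + 5
  leading term 3·x^4: subtract (3·x)·g(x) = 3·x^4 + 12·x^3 + 3·x^2 + 6·x, leaving 3·x^3 + 10·x^2 + 4·x + 5
  leading term 3·x^3: subtract (3)·g(x) = 3·x^3 + 12·x^2 + 3·x + 6, leaving -2·x^2 + x - 1
The remainder r(x) = -2·x^2 + x - 1 ≠ 0 (and deg r < deg g), so g ∤ f, i.e. f ∉ (g).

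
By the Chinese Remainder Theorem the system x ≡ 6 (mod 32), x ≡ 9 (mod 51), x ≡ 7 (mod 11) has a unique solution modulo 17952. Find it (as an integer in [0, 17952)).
x ≡ 15462 (mod 17952); the representative in [0, 17952) is 15462

The moduli 32, 51, 11 are pairwise coprime, so by the CRT there is a unique solution mod 32·51·11 = 17952.
Solve by successive substitution. Start with x ≡ 6 (mod 32).
  Combine with x ≡ 9 (mod 51): write x = 6 + 32·t and require 6 + 32·t ≡ 9 (mod 51), i.e. 32·t ≡ 9 − 6 ≡ 3 (mod 51). Since 32^(−1) ≡ 8 (mod 51), t ≡ 8·3 ≡ 24 (mod 51). So x ≡ 6 + 32·24 = 774 (mod 1632).
  Combine with x ≡ 7 (mod 11): write x = 774 + 1632·t and require 774 + 1632·t ≡ 7 (mod 11), i.e. 1632·t ≡ 7 − 774 ≡ 3 (mod 11). Since 1632^(−1) ≡ 3 (mod 11) (1632 ≡ 4 (mod 11)), t ≡ 3·3 ≡ 9 (mod 11). So x ≡ 774 + 1632·9 = 15462 (mod 17952).
Unique solution in [0, 17952): x = 15462.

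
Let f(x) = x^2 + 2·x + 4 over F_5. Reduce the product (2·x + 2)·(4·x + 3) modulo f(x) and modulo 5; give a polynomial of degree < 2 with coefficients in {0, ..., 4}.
Multiply as integer polynomials: a · b = 8·x^2 + 14·x + 6. Reducing coefficients mod 5: a · b ≡ 3·x^2 + 4·x + 1. Now divide by f(x) = x^2 + 2·x + 4 in F_5[x], eliminating the leading term at each step:
  leading term 3·x^2: subtract (3)·f(x) = 3·x^2 + x + 2, leaving 3·x + 4 (coefficients mod 5)
The degree is now < 2, so this is the remainder. Hence a · b ≡ 3·x + 4 in F_5[x]/(f).

Final answer: a · b ≡ 3·x + 4 (mod f(x))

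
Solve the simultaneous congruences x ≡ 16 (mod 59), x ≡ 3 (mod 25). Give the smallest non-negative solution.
x ≡ 1078 (mod 1475); the representative in [0, 1475) is 1078

The moduli 59, 25 are pairwise coprime, so by the CRT there is a unique solution mod 59·25 = 1475.
Solve by successive substitution. Start with x ≡ 16 (mod 59).
  Combine with x ≡ 3 (mod 25): write x = 16 + 59·t and require 16 + 59·t ≡ 3 (mod 25), i.e. 59·t ≡ 3 − 16 ≡ 12 (mod 25). Since 59^(−1) ≡ 14 (mod 25) (59 ≡ 9 (mod 25)), t ≡ 14·12 ≡ 18 (mod 25). So x ≡ 16 + 59·18 = 1078 (mod 1475).
Unique solution in [0, 1475): x = 1078.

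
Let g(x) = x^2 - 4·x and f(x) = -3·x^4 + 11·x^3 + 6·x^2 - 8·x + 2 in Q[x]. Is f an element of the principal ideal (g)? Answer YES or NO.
NO

In Q[x] the ideal (g) consists of all multiples of g, so f ∈ (g) iff g | f, i.e. iff the remainder of f on division by g is 0. Divide f by g (g is monic, so eliminate the leading term of the running remainder at each step):
  leading term -3·x^4: subtract (-3·x^2)·g(x) = -3·x^4 + 12·x^3, leaving -x^3 + 6·x^2 - 8·x + 2
  leading term -x^3: subtract (-x)·g(x) = -x^3 + 4·x^2, leaving 2·x^2 - 8·x + 2
  leading term 2·x^2: subtract (2)·g(x) = 2·x^2 - 8·x, leaving 2
The remainder r(x) = 2 ≠ 0 (and deg r < deg g), so g ∤ f, i.e. f ∉ (g).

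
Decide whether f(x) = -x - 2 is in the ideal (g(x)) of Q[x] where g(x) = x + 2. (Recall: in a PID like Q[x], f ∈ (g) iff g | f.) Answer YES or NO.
In Q[x] the ideal (g) consists of all multiples of g, so f ∈ (g) iff g | f, i.e. iff the remainder of f on division by g is 0. Divide f by g (g is monic, so eliminate the leading term of the running remainder at each step):
  leading term -x: subtract (-1)·g(x) = -x - 2, leaving 0
The remainder is 0, so f(x) = g(x) · h(x) with h(x) = -1. Hence g | f, i.e. f ∈ (g).

Final answer: YES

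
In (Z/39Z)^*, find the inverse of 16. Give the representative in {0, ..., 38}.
16^(−1) ≡ 22 (mod 39)

Apply the extended Euclidean algorithm to (39, 16), tracking rows (r, s, t) with s·39 + t·16 = r. Each division r_prev = q·r_cur + r_new produces the new row as (previous row) − q·(current row):
  row A: (39, 1, 0)   [1·39 + 0·16 = 39]
  row B: (16, 0, 1)   [0·39 + 1·16 = 16]
  39 = 2·16 + 7   → row C = row A − 2·row B = (7, 1, −2)   [check: 1·39 − 2·16 = 7]
  16 = 2·7 + 2   → row D = row B − 2·row C = (2, −2, 5)   [check: −2·39 + 5·16 = 2]
  7 = 3·2 + 1   → row E = row C − 3·row D = (1, 7, −17)   [check: 7·39 − 17·16 = 1]
  2 = 2·1 + 0   → remainder 0, stop. gcd = 1 (last nonzero row E).
The gcd is 1, so 16 is invertible mod 39. The last nonzero row gives 7·39 − 17·16 = 1, so t = −17. So 16^(−1) ≡ −17 ≡ 22 (mod 39). Verify: 16 · 22 = 352 ≡ 1 (mod 39). ✓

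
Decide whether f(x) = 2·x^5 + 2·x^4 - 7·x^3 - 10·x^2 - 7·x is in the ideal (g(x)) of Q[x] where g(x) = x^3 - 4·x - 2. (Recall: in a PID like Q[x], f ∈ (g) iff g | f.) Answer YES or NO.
In Q[x] the ideal (g) consists of all multiples of g, so f ∈ (g) iff g | f, i.e. iff the remainder of f on division by g is 0. Divide f by g (g is monic, so eliminate the leading term of the running remainder at each step):
  leading term 2·x^5: subtract (2·x^2)·g(x) = 2·x^5 - 8·x^3 - 4·x^2, leaving 2·x^4 + x^3 - 6·x^2 - 7·x
  leading term 2·x^4: subtract (2·x)·g(x) = 2·x^4 - 8·x^2 - 4·x, leaving x^3 + 2·x^2 - 3·x
  leading term x^3: subtract (1)·g(x) = x^3 - 4·x - 2, leaving 2·x^2 + x + 2
The remainder r(x) = 2·x^2 + x + 2 ≠ 0 (and deg r < deg g), so g ∤ f, i.e. f ∉ (g).

Final answer: NO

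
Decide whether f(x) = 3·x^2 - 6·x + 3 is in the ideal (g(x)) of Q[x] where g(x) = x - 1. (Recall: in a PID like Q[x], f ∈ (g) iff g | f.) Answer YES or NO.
YES

In Q[x] the ideal (g) consists of all multiples of g, so f ∈ (g) iff g | f, i.e. iff the remainder of f on division by g is 0. Divide f by g (g is monic, so eliminate the leading term of the running remainder at each step):
  leading term 3·x^2: subtract (3·x)·g(x) = 3·x^2 - 3·x, leaving 3 - 3·x
  leading term -3·x: subtract (-3)·g(x) = 3 - 3·x, leaving 0
The remainder is 0, so f(x) = g(x) · h(x) with h(x) = 3·x - 3. Hence g | f, i.e. f ∈ (g).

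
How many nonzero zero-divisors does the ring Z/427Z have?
Z/427Z has 66 nonzero zero-divisors

In Z/427Z each nonzero element is either a unit (gcd with 427 is 1) or a zero-divisor (gcd > 1). The number of units is φ(427): factorise 427 = 7 · 61, so φ(427) = (7 − 1) · (61 − 1) = 6 · 60 = 360. The nonzero elements number 427 − 1 = 426. Hence the nonzero zero-divisors number 426 − 360 = 66.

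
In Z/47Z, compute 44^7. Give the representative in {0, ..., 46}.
22

Use repeated squaring. Binary(7) = 111. Walk through the bits of the exponent 7 left-to-right: at each bit after the leading one, square the running value, then multiply by 44 if the bit is 1 (always reducing mod 47):
  bit 1 = 1 (leading): start with 44.
  bit 2 = 1: square 44^2 = 1936 ≡ 9; bit is 1, so multiply 9·44 = 396 ≡ 20 (mod 47).
  bit 3 = 1: square 20^2 = 400 ≡ 24; bit is 1, so multiply 24·44 = 1056 ≡ 22 (mod 47).
Final value: 44^7 ≡ 22 (mod 47).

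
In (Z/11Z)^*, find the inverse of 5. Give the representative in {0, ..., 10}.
5^(−1) ≡ 9 (mod 11)

Apply the extended Euclidean algorithm to (11, 5), tracking rows (r, s, t) with s·11 + t·5 = r. Each division r_prev = q·r_cur + r_new produces the new row as (previous row) − q·(current row):
  row A: (11, 1, 0)   [1·11 + 0·5 = 11]
  row B: (5, 0, 1)   [0·11 + 1·5 = 5]
  11 = 2·5 + 1   → row C = row A − 2·row B = (1, 1, −2)   [check: 1·11 − 2·5 = 1]
  5 = 5·1 + 0   → remainder 0, stop. gcd = 1 (last nonzero row C).
The gcd is 1, so 5 is invertible mod 11. The last nonzero row gives 1·11 − 2·5 = 1, so t = −2. So 5^(−1) ≡ −2 ≡ 9 (mod 11). Verify: 5 · 9 = 45 ≡ 1 (mod 11). ✓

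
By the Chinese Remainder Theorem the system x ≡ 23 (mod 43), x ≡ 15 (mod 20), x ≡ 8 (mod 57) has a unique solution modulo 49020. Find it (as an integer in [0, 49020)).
The moduli 43, 20, 57 are pairwise coprime, so by the CRT there is a unique solution mod 43·20·57 = 49020.
Solve by successive substitution. Start with x ≡ 23 (mod 43).
  Combine with x ≡ 15 (mod 20): write x = 23 + 43·t and require 23 + 43·t ≡ 15 (mod 20), i.e. 43·t ≡ 15 − 23 ≡ 12 (mod 20). Since 43^(−1) ≡ 7 (mod 20) (43 ≡ 3 (mod 20)), t ≡ 7·12 ≡ 4 (mod 20). So x ≡ 23 + 43·4 = 195 (mod 860).
  Combine with x ≡ 8 (mod 57): write x = 195 + 860·t and require 195 + 860·t ≡ 8 (mod 57), i.e. 860·t ≡ 8 − 195 ≡ 41 (mod 57). Since 860^(−1) ≡ 23 (mod 57) (860 ≡ 5 (mod 57)), t ≡ 23·41 ≡ 31 (mod 57). So x ≡ 195 + 860·31 = 26855 (mod 49020).
Unique solution in [0, 49020): x = 26855.

Final answer: x ≡ 26855 (mod 49020); the representative in [0, 49020) is 26855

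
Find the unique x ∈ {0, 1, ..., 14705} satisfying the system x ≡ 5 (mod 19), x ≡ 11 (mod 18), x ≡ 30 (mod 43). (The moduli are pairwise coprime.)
The moduli 19, 18, 43 are pairwise coprime, so by the CRT there is a unique solution mod 19·18·43 = 14706.
Solve by successive substitution. Start with x ≡ 5 (mod 19).
  Combine with x ≡ 11 (mod 18): write x = 5 + 19·t and require 5 + 19·t ≡ 11 (mod 18), i.e. 19·t ≡ 11 − 5 ≡ 6 (mod 18). Since 19^(−1) ≡ 1 (mod 18) (19 ≡ 1 (mod 18)), t ≡ 1·6 ≡ 6 (mod 18). So x ≡ 5 + 19·6 = 119 (mod 342).
  Combine with x ≡ 30 (mod 43): write x = 119 + 342·t and require 119 + 342·t ≡ 30 (mod 43), i.e. 342·t ≡ 30 − 119 ≡ 40 (mod 43). Since 342^(−1) ≡ 21 (mod 43) (342 ≡ 41 (mod 43)), t ≡ 21·40 ≡ 23 (mod 43). So x ≡ 119 + 342·23 = 7985 (mod 14706).
Unique solution in [0, 14706): x = 7985.

Final answer: x ≡ 7985 (mod 14706); the representative in [0, 14706) is 7985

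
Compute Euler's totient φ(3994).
φ is multiplicative, with φ(p^e) = p^e − p^(e−1). Factorise 3994 = 2 · 1997. Then
  φ(3994) = (2 − 1) · (1997 − 1) = 1 · 1996 = 1996.

Final answer: φ(3994) = 1996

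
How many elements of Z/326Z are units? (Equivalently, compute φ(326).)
An element a ∈ Z/326Z is a unit iff gcd(a, 326) = 1, so the number of units is φ(326). φ is multiplicative, with φ(p^e) = p^e − p^(e−1). Factorise 326 = 2 · 163. Then
  φ(326) = (2 − 1) · (163 − 1) = 1 · 162 = 162.

Final answer: Z/326Z has φ(326) = 162 units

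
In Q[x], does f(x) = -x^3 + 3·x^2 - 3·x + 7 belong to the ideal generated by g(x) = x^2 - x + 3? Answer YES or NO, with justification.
NO

In Q[x] the ideal (g) consists of all multiples of g, so f ∈ (g) iff g | f, i.e. iff the remainder of f on division by g is 0. Divide f by g (g is monic, so eliminate the leading term of the running remainder at each step):
  leading term -x^3: subtract (-x)·g(x) = -x^3 + x^2 - 3·x, leaving 2·x^2 + 7
  leading term 2·x^2: subtract (2)·g(x) = 2·x^2 - 2·x + 6, leaving 2·x + 1
The remainder r(x) = 2·x + 1 ≠ 0 (and deg r < deg g), so g ∤ f, i.e. f ∉ (g).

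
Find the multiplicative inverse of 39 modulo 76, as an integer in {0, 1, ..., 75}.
Apply the extended Euclidean algorithm to (76, 39), tracking rows (r, s, t) with s·76 + t·39 = r. Each division r_prev = q·r_cur + r_new produces the new row as (previous row) − q·(current row):
  row A: (76, 1, 0)   [1·76 + 0·39 = 76]
  row B: (39, 0, 1)   [0·76 + 1·39 = 39]
  76 = 1·39 + 37   → row C = row A − 1·row B = (37, 1, −1)   [check: 1·76 − 1·39 = 37]
  39 = 1·37 + 2   → row D = row B − 1·row C = (2, −1, 2)   [check: −1·76 + 2·39 = 2]
  37 = 18·2 + 1   → row E = row C − 18·row D = (1, 19, −37)   [check: 19·76 − 37·39 = 1]
  2 = 2·1 + 0   → remainder 0, stop. gcd = 1 (last nonzero row E).
The gcd is 1, so 39 is invertible mod 76. The last nonzero row gives 19·76 − 37·39 = 1, so t = −37. So 39^(−1) ≡ −37 ≡ 39 (mod 76). Verify: 39 · 39 = 1521 ≡ 1 (mod 76). ✓

Final answer: 39^(−1) ≡ 39 (mod 76)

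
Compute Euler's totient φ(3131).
φ is multiplicative, with φ(p^e) = p^e − p^(e−1). Factorise 3131 = 31 · 101. Then
  φ(3131) = (31 − 1) · (101 − 1) = 30 · 100 = 3000.

Final answer: φ(3131) = 3000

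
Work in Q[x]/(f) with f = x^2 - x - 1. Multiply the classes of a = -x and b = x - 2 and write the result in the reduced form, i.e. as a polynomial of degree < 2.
First multiply in Q[x] without reducing: a · b = -x^2 + 2·x. Now divide by f(x) = x^2 - x - 1, eliminating the leading term at each step:
  leading term -x^2: subtract (-1)·f(x) = -x^2 + x + 1, leaving x - 1
The degree is now < 2, so this is the remainder. Hence a · b ≡ x - 1 in Q[x]/(f).

Final answer: a · b ≡ x - 1 (mod f(x))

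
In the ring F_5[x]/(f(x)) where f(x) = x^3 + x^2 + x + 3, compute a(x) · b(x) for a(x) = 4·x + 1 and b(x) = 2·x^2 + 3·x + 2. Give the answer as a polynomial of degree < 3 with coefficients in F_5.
Multiply as integer polynomials: a · b = 8·x^3 + 14·x^2 + 11·x + 2. Reducing coefficients mod 5: a · b ≡ 3·x^3 + 4·x^2 + x + 2. Now divide by f(x) = x^3 + x^2 + x + 3 in F_5[x], eliminating the leading term at each step:
  leading term 3·x^3: subtract (3)·f(x) = 3·x^3 + 3·x^2 + 3·x + 4, leaving x^2 + 3·x + 3 (coefficients mod 5)
The degree is now < 3, so this is the remainder. Hence a · b ≡ x^2 + 3·x + 3 in F_5[x]/(f).

Final answer: a · b ≡ x^2 + 3·x + 3 (mod f(x))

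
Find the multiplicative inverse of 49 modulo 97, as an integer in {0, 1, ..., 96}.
49^(−1) ≡ 2 (mod 97)

Apply the extended Euclidean algorithm to (97, 49), tracking rows (r, s, t) with s·97 + t·49 = r. Each division r_prev = q·r_cur + r_new produces the new row as (previous row) − q·(current row):
  row A: (97, 1, 0)   [1·97 + 0·49 = 97]
  row B: (49, 0, 1)   [0·97 + 1·49 = 49]
  97 = 1·49 + 48   → row C = row A − 1·row B = (48, 1, −1)   [check: 1·97 − 1·49 = 48]
  49 = 1·48 + 1   → row D = row B − 1·row C = (1, −1, 2)   [check: −1·97 + 2·49 = 1]
  48 = 48·1 + 0   → remainder 0, stop. gcd = 1 (last nonzero row D).
The gcd is 1, so 49 is invertible mod 97. The last nonzero row gives −1·97 + 2·49 = 1, so t = 2. So 49^(−1) ≡ 2 (mod 97). Verify: 49 · 2 = 98 ≡ 1 (mod 97). ✓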